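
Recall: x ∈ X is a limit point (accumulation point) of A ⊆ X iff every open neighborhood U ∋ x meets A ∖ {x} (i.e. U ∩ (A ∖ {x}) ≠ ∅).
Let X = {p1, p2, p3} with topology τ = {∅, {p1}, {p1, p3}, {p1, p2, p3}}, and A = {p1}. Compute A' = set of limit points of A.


A' = {p2, p3}

For each x ∈ X, list the open sets U ∈ τ with x ∈ U, then check whether U ∩ (A ∖ {x}) ≠ ∅ for every such U.
  x = p1: open {p1} ∋ x has {p1} ∩ (A ∖ {p1}) = ∅, so x is NOT a limit point.
  x = p2: opens ∋ x are {p1, p2, p3}; each meets A ∖ {p2}, so x IS a limit point.
  x = p3: opens ∋ x are {p1, p3}, {p1, p2, p3}; each meets A ∖ {p3}, so x IS a limit point.
Collecting: A' = {p2, p3}.


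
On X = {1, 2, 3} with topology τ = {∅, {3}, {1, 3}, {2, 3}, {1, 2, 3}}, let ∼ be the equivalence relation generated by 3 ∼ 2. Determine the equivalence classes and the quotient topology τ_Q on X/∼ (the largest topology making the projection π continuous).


X/∼ = {[1], [2=3]}; |τ_Q| = 3.

Equivalence classes: [1], [2=3].
Quotient map π: X → X/∼ sends 1 ↦ [1], 2 ↦ [2=3], 3 ↦ [2=3].
For each subset V ⊆ X/∼, compute π^{-1}(V) ⊆ X and check whether π^{-1}(V) ∈ τ. V is open in τ_Q iff π^{-1}(V) ∈ τ.
  V = {}: π^{-1}(V) = ∅ ∈ τ ✓.
  V = {[1]}: π^{-1}(V) = {1} ∉ τ ✗.
  V = {[2=3]}: π^{-1}(V) = {2, 3} ∈ τ ✓.
  V = {[1], [2=3]}: π^{-1}(V) = {1, 2, 3} ∈ τ ✓.
Open sets in the quotient: τ_Q = {{}, {[2=3]}, {[1], [2=3]}} (3 elements).


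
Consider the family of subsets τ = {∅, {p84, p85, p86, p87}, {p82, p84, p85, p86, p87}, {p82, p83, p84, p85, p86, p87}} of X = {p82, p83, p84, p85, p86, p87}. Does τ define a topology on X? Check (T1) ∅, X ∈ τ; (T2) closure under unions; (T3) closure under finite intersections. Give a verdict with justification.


τ IS a topology on X.

Axiom (T1): ∅ ∈ τ? Yes; X ∈ τ? Yes.
Axiom (T2/T3): check pairwise unions and intersections of members of τ.
All pairwise intersections and unions checked — each lies in τ. Therefore τ satisfies (T1), (T2), (T3): it IS a topology on X.


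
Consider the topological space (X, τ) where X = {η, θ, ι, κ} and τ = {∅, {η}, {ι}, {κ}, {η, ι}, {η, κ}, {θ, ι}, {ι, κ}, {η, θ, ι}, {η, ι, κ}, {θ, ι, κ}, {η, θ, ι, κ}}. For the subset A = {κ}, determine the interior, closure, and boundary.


int(A) = {κ}, cl(A) = {κ}, ∂A = ∅.

Closed sets in (X, τ) are complements of opens:
  closed(X, τ) = {∅, {η}, {θ}, {κ}, {η, θ}, {η, κ}, {θ, ι}, {θ, κ}, {η, θ, ι}, {η, θ, κ}, {θ, ι, κ}, {η, θ, ι, κ}}.
int(A) = ⋃ {U ∈ τ : U ⊆ A}. Opens contained in A: ∅, {κ}.
Taking the union of these: int(A) = {κ}.
cl(A) = ⋂ {C closed : A ⊆ C}. Closed sets containing A: {κ}, {η, κ}, {θ, κ}, {η, θ, κ}, {θ, ι, κ}, {η, θ, ι, κ}.
Intersecting these: cl(A) = {κ}.
∂A = cl(A) ∖ int(A) = {κ} ∖ {κ} = ∅.


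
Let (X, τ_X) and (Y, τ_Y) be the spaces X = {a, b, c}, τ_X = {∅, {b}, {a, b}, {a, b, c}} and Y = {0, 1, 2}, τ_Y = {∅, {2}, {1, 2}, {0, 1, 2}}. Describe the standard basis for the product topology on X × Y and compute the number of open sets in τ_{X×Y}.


Basis B = {∅ × ∅, {b} × {2}, {a, b} × {2}, {b} × {1, 2}, {a, b, c} × {2}, {b} × {0, 1, 2}, {a, b} × {1, 2}, {a, b} × {0, 1, 2}, {a, b, c} × {1, 2}, {a, b, c} × {0, 1, 2}}; |τ_{X×Y}| = 20.

Enumerate products U × V with U ∈ τ_X, V ∈ τ_Y (deduplicated):
  ∅ × ∅ = {} (∅)
  {b} × {2} = {(b,2)}
  {a, b} × {2} = {(a,2), (b,2)}
  {b} × {1, 2} = {(b,1), (b,2)}
  {a, b, c} × {2} = {(a,2), (b,2), (c,2)}
  {b} × {0, 1, 2} = {(b,0), (b,1), (b,2)}
  {a, b} × {1, 2} = {(a,1), (a,2), (b,1), (b,2)}
  {a, b} × {0, 1, 2} = {(a,0), (a,1), (a,2), (b,0), (b,1), (b,2)}
  {a, b, c} × {1, 2} = {(a,1), (a,2), (b,1), (b,2), (c,1), (c,2)}
  {a, b, c} × {0, 1, 2} = {(a,0), (a,1), (a,2), (b,0), (b,1), (b,2), (c,0), (c,1), (c,2)}
These 10 distinct sets form the basis B.
Close under arbitrary unions to get τ_{X×Y}; counting gives |τ_{X×Y}| = 20.


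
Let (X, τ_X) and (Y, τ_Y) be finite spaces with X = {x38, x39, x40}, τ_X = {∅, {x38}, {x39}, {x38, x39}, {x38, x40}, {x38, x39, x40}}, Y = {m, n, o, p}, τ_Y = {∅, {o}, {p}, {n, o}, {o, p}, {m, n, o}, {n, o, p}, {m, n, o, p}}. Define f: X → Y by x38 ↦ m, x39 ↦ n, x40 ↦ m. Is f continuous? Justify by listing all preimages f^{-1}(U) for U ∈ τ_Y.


f IS continuous.

Compute f^{-1}(U) for each U ∈ τ_Y:
  U = ∅: f^{-1}(U) = ∅ ∈ τ_X ✓.
  U = {o}: f^{-1}(U) = ∅ ∈ τ_X ✓.
  U = {p}: f^{-1}(U) = ∅ ∈ τ_X ✓.
  U = {n, o}: f^{-1}(U) = {x39} ∈ τ_X ✓.
  U = {o, p}: f^{-1}(U) = ∅ ∈ τ_X ✓.
  U = {m, n, o}: f^{-1}(U) = {x38, x39, x40} ∈ τ_X ✓.
  U = {n, o, p}: f^{-1}(U) = {x39} ∈ τ_X ✓.
  U = {m, n, o, p}: f^{-1}(U) = {x38, x39, x40} ∈ τ_X ✓.
Every preimage lies in τ_X, so f IS continuous.


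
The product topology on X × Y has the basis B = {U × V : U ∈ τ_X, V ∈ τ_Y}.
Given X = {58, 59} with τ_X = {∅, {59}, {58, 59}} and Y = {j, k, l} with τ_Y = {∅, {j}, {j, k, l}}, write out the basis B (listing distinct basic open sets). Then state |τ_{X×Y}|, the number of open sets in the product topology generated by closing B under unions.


Basis B = {∅ × ∅, {59} × {j}, {58, 59} × {j}, {59} × {j, k, l}, {58, 59} × {j, k, l}}; |τ_{X×Y}| = 6.

Enumerate products U × V with U ∈ τ_X, V ∈ τ_Y (deduplicated):
  ∅ × ∅ = {} (∅)
  {59} × {j} = {(59,j)}
  {58, 59} × {j} = {(58,j), (59,j)}
  {59} × {j, k, l} = {(59,j), (59,k), (59,l)}
  {58, 59} × {j, k, l} = {(58,j), (58,k), (58,l), (59,j), (59,k), (59,l)}
These 5 distinct sets form the basis B.
Close under arbitrary unions to get τ_{X×Y}; counting gives |τ_{X×Y}| = 6.


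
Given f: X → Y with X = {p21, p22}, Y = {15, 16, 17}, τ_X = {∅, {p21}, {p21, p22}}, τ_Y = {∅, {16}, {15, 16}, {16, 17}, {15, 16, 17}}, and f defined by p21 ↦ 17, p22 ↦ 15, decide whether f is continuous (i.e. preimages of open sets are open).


f is NOT continuous.

Compute f^{-1}(U) for each U ∈ τ_Y:
  U = ∅: f^{-1}(U) = ∅ ∈ τ_X ✓.
  U = {16}: f^{-1}(U) = ∅ ∈ τ_X ✓.
  U = {15, 16}: f^{-1}(U) = {p22} ∉ τ_X ✗.
  U = {16, 17}: f^{-1}(U) = {p21} ∈ τ_X ✓.
  U = {15, 16, 17}: f^{-1}(U) = {p21, p22} ∈ τ_X ✓.
Found U = {15, 16} with f^{-1}(U) = {p22} not in τ_X. Therefore f is NOT continuous.


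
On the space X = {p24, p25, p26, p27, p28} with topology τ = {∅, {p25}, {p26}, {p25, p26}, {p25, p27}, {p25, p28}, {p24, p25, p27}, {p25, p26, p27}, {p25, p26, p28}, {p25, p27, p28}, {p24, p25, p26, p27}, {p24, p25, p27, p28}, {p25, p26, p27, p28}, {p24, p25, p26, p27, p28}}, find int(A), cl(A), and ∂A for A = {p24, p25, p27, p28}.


int(A) = {p24, p25, p27, p28}, cl(A) = {p24, p25, p27, p28}, ∂A = ∅.

Closed sets in (X, τ) are complements of opens:
  closed(X, τ) = {∅, {p24}, {p26}, {p28}, {p24, p26}, {p24, p27}, {p24, p28}, {p26, p28}, {p24, p26, p27}, {p24, p26, p28}, {p24, p27, p28}, {p24, p25, p27, p28}, {p24, p26, p27, p28}, {p24, p25, p26, p27, p28}}.
int(A) = ⋃ {U ∈ τ : U ⊆ A}. Opens contained in A: ∅, {p25}, {p25, p27}, {p25, p28}, {p24, p25, p27}, {p25, p27, p28}, {p24, p25, p27, p28}.
Taking the union of these: int(A) = {p24, p25, p27, p28}.
cl(A) = ⋂ {C closed : A ⊆ C}. Closed sets containing A: {p24, p25, p27, p28}, {p24, p25, p26, p27, p28}.
Intersecting these: cl(A) = {p24, p25, p27, p28}.
∂A = cl(A) ∖ int(A) = {p24, p25, p27, p28} ∖ {p24, p25, p27, p28} = ∅.


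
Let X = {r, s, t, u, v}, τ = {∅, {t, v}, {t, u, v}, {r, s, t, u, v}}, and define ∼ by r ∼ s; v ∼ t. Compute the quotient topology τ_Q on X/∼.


X/∼ = {[r=s], [t=v], [u]}; |τ_Q| = 4.

Equivalence classes: [r=s], [t=v], [u].
Quotient map π: X → X/∼ sends r ↦ [r=s], s ↦ [r=s], t ↦ [t=v], u ↦ [u], v ↦ [t=v].
For each subset V ⊆ X/∼, compute π^{-1}(V) ⊆ X and check whether π^{-1}(V) ∈ τ. V is open in τ_Q iff π^{-1}(V) ∈ τ.
  V = {}: π^{-1}(V) = ∅ ∈ τ ✓.
  V = {[r=s]}: π^{-1}(V) = {r, s} ∉ τ ✗.
  V = {[t=v]}: π^{-1}(V) = {t, v} ∈ τ ✓.
  V = {[r=s], [t=v]}: π^{-1}(V) = {r, s, t, v} ∉ τ ✗.
  V = {[u]}: π^{-1}(V) = {u} ∉ τ ✗.
  V = {[r=s], [u]}: π^{-1}(V) = {r, s, u} ∉ τ ✗.
  V = {[t=v], [u]}: π^{-1}(V) = {t, u, v} ∈ τ ✓.
  V = {[r=s], [t=v], [u]}: π^{-1}(V) = {r, s, t, u, v} ∈ τ ✓.
Open sets in the quotient: τ_Q = {{}, {[t=v]}, {[t=v], [u]}, {[r=s], [t=v], [u]}} (4 elements).


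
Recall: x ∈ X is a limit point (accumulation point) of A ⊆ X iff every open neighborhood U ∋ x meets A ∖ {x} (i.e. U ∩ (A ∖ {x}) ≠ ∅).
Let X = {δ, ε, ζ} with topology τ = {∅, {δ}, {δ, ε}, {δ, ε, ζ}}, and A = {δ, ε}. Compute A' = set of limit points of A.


A' = {ε, ζ}

For each x ∈ X, list the open sets U ∈ τ with x ∈ U, then check whether U ∩ (A ∖ {x}) ≠ ∅ for every such U.
  x = δ: open {δ} ∋ x has {δ} ∩ (A ∖ {δ}) = ∅, so x is NOT a limit point.
  x = ε: opens ∋ x are {δ, ε}, {δ, ε, ζ}; each meets A ∖ {ε}, so x IS a limit point.
  x = ζ: opens ∋ x are {δ, ε, ζ}; each meets A ∖ {ζ}, so x IS a limit point.
Collecting: A' = {ε, ζ}.


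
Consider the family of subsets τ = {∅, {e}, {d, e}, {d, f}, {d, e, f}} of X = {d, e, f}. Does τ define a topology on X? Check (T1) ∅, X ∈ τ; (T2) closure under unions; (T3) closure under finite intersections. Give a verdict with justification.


τ is NOT a topology on X.

Axiom (T1): ∅ ∈ τ? Yes; X ∈ τ? Yes.
Axiom (T2/T3): check pairwise unions and intersections of members of τ.
Counterexample for (T3): {d, e} ∩ {d, f} = {d} ∉ τ. Therefore τ is NOT a topology.


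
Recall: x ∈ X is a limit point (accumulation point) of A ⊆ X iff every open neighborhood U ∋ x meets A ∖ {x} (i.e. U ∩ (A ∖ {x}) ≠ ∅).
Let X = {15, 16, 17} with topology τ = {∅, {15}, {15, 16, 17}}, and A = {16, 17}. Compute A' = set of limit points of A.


A' = {16, 17}

For each x ∈ X, list the open sets U ∈ τ with x ∈ U, then check whether U ∩ (A ∖ {x}) ≠ ∅ for every such U.
  x = 15: open {15} ∋ x has {15} ∩ (A ∖ {15}) = ∅, so x is NOT a limit point.
  x = 16: opens ∋ x are {15, 16, 17}; each meets A ∖ {16}, so x IS a limit point.
  x = 17: opens ∋ x are {15, 16, 17}; each meets A ∖ {17}, so x IS a limit point.
Collecting: A' = {16, 17}.


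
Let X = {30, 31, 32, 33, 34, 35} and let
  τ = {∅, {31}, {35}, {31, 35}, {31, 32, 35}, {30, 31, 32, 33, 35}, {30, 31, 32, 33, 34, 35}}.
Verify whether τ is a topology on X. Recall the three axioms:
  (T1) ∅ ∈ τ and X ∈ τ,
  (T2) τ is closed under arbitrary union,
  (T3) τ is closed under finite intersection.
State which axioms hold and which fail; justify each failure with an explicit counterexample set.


τ IS a topology on X.

Axiom (T1): ∅ ∈ τ? Yes; X ∈ τ? Yes.
Axiom (T2/T3): check pairwise unions and intersections of members of τ.
All pairwise intersections and unions checked — each lies in τ. Therefore τ satisfies (T1), (T2), (T3): it IS a topology on X.


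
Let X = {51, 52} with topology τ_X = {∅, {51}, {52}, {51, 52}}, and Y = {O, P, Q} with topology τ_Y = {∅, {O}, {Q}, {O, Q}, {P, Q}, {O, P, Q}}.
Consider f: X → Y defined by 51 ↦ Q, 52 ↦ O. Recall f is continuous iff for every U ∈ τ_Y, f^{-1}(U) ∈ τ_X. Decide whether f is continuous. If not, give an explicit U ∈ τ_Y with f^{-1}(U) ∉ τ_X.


f IS continuous.

Compute f^{-1}(U) for each U ∈ τ_Y:
  U = ∅: f^{-1}(U) = ∅ ∈ τ_X ✓.
  U = {O}: f^{-1}(U) = {52} ∈ τ_X ✓.
  U = {Q}: f^{-1}(U) = {51} ∈ τ_X ✓.
  U = {O, Q}: f^{-1}(U) = {51, 52} ∈ τ_X ✓.
  U = {P, Q}: f^{-1}(U) = {51} ∈ τ_X ✓.
  U = {O, P, Q}: f^{-1}(U) = {51, 52} ∈ τ_X ✓.
Every preimage lies in τ_X, so f IS continuous.


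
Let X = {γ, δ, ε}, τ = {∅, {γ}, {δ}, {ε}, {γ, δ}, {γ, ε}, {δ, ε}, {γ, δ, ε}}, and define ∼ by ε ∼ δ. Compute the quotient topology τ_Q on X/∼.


X/∼ = {[γ], [δ=ε]}; |τ_Q| = 4.

Equivalence classes: [γ], [δ=ε].
Quotient map π: X → X/∼ sends γ ↦ [γ], δ ↦ [δ=ε], ε ↦ [δ=ε].
For each subset V ⊆ X/∼, compute π^{-1}(V) ⊆ X and check whether π^{-1}(V) ∈ τ. V is open in τ_Q iff π^{-1}(V) ∈ τ.
  V = {}: π^{-1}(V) = ∅ ∈ τ ✓.
  V = {[γ]}: π^{-1}(V) = {γ} ∈ τ ✓.
  V = {[δ=ε]}: π^{-1}(V) = {δ, ε} ∈ τ ✓.
  V = {[γ], [δ=ε]}: π^{-1}(V) = {γ, δ, ε} ∈ τ ✓.
Open sets in the quotient: τ_Q = {{}, {[γ]}, {[δ=ε]}, {[γ], [δ=ε]}} (4 elements).


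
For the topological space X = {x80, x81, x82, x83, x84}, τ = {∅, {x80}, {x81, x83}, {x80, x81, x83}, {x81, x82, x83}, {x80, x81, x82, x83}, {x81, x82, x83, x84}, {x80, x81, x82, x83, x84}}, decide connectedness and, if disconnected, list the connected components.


(X, τ) is disconnected; components = [{x80}, {x81, x82, x83, x84}].

Find clopen sets (U ∈ τ with X ∖ U ∈ τ):
  U = ∅, X ∖ U = {x80, x81, x82, x83, x84} — both open, so U is clopen.
  U = {x80}, X ∖ U = {x81, x82, x83, x84} — both open, so U is clopen.
  U = {x81, x82, x83, x84}, X ∖ U = {x80} — both open, so U is clopen.
  U = {x80, x81, x82, x83, x84}, X ∖ U = ∅ — both open, so U is clopen.
Nontrivial clopen(s) exist: e.g. {x81, x82, x83, x84}. So (X, τ) is disconnected.
Compute connected components by grouping points that agree on all clopens:
  component: {x80}
  component: {x81, x82, x83, x84}


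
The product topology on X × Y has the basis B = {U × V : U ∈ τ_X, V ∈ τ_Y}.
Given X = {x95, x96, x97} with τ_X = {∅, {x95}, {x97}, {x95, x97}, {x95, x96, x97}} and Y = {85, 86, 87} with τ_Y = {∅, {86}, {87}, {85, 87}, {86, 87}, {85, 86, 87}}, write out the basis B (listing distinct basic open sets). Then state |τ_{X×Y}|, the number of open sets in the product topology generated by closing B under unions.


Basis B = {∅ × ∅, {x95} × {86}, {x95} × {87}, {x97} × {86}, {x97} × {87}, {x95} × {85, 87}, {x95} × {86, 87}, {x95, x97} × {86}, {x95, x97} × {87}, {x97} × {85, 87}, {x97} × {86, 87}, {x95} × {85, 86, 87}, {x95, x96, x97} × {86}, {x95, x96, x97} × {87}, {x97} × {85, 86, 87}, {x95, x97} × {85, 87}, {x95, x97} × {86, 87}, {x95, x97} × {85, 86, 87}, {x95, x96, x97} × {85, 87}, {x95, x96, x97} × {86, 87}, {x95, x96, x97} × {85, 86, 87}}; |τ_{X×Y}| = 70.

Enumerate products U × V with U ∈ τ_X, V ∈ τ_Y (deduplicated):
  ∅ × ∅ = {} (∅)
  {x95} × {86} = {(x95,86)}
  {x95} × {87} = {(x95,87)}
  {x97} × {86} = {(x97,86)}
  {x97} × {87} = {(x97,87)}
  {x95} × {85, 87} = {(x95,85), (x95,87)}
  {x95} × {86, 87} = {(x95,86), (x95,87)}
  {x95, x97} × {86} = {(x95,86), (x97,86)}
  {x95, x97} × {87} = {(x95,87), (x97,87)}
  {x97} × {85, 87} = {(x97,85), (x97,87)}
  {x97} × {86, 87} = {(x97,86), (x97,87)}
  {x95} × {85, 86, 87} = {(x95,85), (x95,86), (x95,87)}
  {x95, x96, x97} × {86} = {(x95,86), (x96,86), (x97,86)}
  {x95, x96, x97} × {87} = {(x95,87), (x96,87), (x97,87)}
  {x97} × {85, 86, 87} = {(x97,85), (x97,86), (x97,87)}
  {x95, x97} × {85, 87} = {(x95,85), (x95,87), (x97,85), (x97,87)}
  {x95, x97} × {86, 87} = {(x95,86), (x95,87), (x97,86), (x97,87)}
  {x95, x97} × {85, 86, 87} = {(x95,85), (x95,86), (x95,87), (x97,85), (x97,86), (x97,87)}
  {x95, x96, x97} × {85, 87} = {(x95,85), (x95,87), (x96,85), (x96,87), (x97,85), (x97,87)}
  {x95, x96, x97} × {86, 87} = {(x95,86), (x95,87), (x96,86), (x96,87), (x97,86), (x97,87)}
  {x95, x96, x97} × {85, 86, 87} = {(x95,85), (x95,86), (x95,87), (x96,85), (x96,86), (x96,87), (x97,85), (x97,86), (x97,87)}
These 21 distinct sets form the basis B.
Close under arbitrary unions to get τ_{X×Y}; counting gives |τ_{X×Y}| = 70.


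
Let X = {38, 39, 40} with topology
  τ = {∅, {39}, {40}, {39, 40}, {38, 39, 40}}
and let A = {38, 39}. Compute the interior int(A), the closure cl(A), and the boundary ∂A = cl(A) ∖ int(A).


int(A) = {39}, cl(A) = {38, 39}, ∂A = {38}.

Closed sets in (X, τ) are complements of opens:
  closed(X, τ) = {∅, {38}, {38, 39}, {38, 40}, {38, 39, 40}}.
int(A) = ⋃ {U ∈ τ : U ⊆ A}. Opens contained in A: ∅, {39}.
Taking the union of these: int(A) = {39}.
cl(A) = ⋂ {C closed : A ⊆ C}. Closed sets containing A: {38, 39}, {38, 39, 40}.
Intersecting these: cl(A) = {38, 39}.
∂A = cl(A) ∖ int(A) = {38, 39} ∖ {39} = {38}.


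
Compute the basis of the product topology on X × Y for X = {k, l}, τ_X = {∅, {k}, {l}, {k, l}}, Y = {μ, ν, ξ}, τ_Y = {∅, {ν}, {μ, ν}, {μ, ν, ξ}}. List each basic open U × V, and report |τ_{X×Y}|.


Basis B = {∅ × ∅, {k} × {ν}, {l} × {ν}, {k} × {μ, ν}, {k, l} × {ν}, {l} × {μ, ν}, {k} × {μ, ν, ξ}, {l} × {μ, ν, ξ}, {k, l} × {μ, ν}, {k, l} × {μ, ν, ξ}}; |τ_{X×Y}| = 16.

Enumerate products U × V with U ∈ τ_X, V ∈ τ_Y (deduplicated):
  ∅ × ∅ = {} (∅)
  {k} × {ν} = {(k,ν)}
  {l} × {ν} = {(l,ν)}
  {k} × {μ, ν} = {(k,μ), (k,ν)}
  {k, l} × {ν} = {(k,ν), (l,ν)}
  {l} × {μ, ν} = {(l,μ), (l,ν)}
  {k} × {μ, ν, ξ} = {(k,μ), (k,ν), (k,ξ)}
  {l} × {μ, ν, ξ} = {(l,μ), (l,ν), (l,ξ)}
  {k, l} × {μ, ν} = {(k,μ), (k,ν), (l,μ), (l,ν)}
  {k, l} × {μ, ν, ξ} = {(k,μ), (k,ν), (k,ξ), (l,μ), (l,ν), (l,ξ)}
These 10 distinct sets form the basis B.
Close under arbitrary unions to get τ_{X×Y}; counting gives |τ_{X×Y}| = 16.


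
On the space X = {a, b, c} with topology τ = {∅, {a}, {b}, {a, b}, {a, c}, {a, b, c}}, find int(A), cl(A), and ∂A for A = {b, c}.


int(A) = {b}, cl(A) = {b, c}, ∂A = {c}.

Closed sets in (X, τ) are complements of opens:
  closed(X, τ) = {∅, {b}, {c}, {a, c}, {b, c}, {a, b, c}}.
int(A) = ⋃ {U ∈ τ : U ⊆ A}. Opens contained in A: ∅, {b}.
Taking the union of these: int(A) = {b}.
cl(A) = ⋂ {C closed : A ⊆ C}. Closed sets containing A: {b, c}, {a, b, c}.
Intersecting these: cl(A) = {b, c}.
∂A = cl(A) ∖ int(A) = {b, c} ∖ {b} = {c}.


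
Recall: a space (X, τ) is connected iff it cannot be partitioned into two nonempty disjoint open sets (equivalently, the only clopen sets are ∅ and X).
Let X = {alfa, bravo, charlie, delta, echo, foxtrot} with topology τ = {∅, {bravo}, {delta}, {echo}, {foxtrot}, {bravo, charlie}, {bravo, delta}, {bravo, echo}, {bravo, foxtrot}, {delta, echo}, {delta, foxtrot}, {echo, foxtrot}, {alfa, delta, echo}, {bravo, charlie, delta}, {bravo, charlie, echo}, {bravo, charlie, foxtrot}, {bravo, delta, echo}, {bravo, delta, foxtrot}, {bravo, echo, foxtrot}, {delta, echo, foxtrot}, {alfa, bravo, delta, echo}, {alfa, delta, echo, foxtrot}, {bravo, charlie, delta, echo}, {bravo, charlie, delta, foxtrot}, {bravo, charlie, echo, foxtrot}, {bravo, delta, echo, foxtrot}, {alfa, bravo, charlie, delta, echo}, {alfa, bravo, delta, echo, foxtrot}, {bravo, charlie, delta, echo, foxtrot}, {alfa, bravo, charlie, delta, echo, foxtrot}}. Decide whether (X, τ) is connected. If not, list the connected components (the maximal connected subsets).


(X, τ) is disconnected; components = [{foxtrot}, {bravo, charlie}, {alfa, delta, echo}].

Find clopen sets (U ∈ τ with X ∖ U ∈ τ):
  U = ∅, X ∖ U = {alfa, bravo, charlie, delta, echo, foxtrot} — both open, so U is clopen.
  U = {foxtrot}, X ∖ U = {alfa, bravo, charlie, delta, echo} — both open, so U is clopen.
  U = {bravo, charlie}, X ∖ U = {alfa, delta, echo, foxtrot} — both open, so U is clopen.
  U = {alfa, delta, echo}, X ∖ U = {bravo, charlie, foxtrot} — both open, so U is clopen.
  U = {bravo, charlie, foxtrot}, X ∖ U = {alfa, delta, echo} — both open, so U is clopen.
  U = {alfa, delta, echo, foxtrot}, X ∖ U = {bravo, charlie} — both open, so U is clopen.
  U = {alfa, bravo, charlie, delta, echo}, X ∖ U = {foxtrot} — both open, so U is clopen.
  U = {alfa, bravo, charlie, delta, echo, foxtrot}, X ∖ U = ∅ — both open, so U is clopen.
Nontrivial clopen(s) exist: e.g. {alfa, delta, echo}. So (X, τ) is disconnected.
Compute connected components by grouping points that agree on all clopens:
  component: {foxtrot}
  component: {bravo, charlie}
  component: {alfa, delta, echo}


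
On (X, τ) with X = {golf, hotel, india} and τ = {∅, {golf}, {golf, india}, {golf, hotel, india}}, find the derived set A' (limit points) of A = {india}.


A' = {hotel}

For each x ∈ X, list the open sets U ∈ τ with x ∈ U, then check whether U ∩ (A ∖ {x}) ≠ ∅ for every such U.
  x = golf: open {golf} ∋ x has {golf} ∩ (A ∖ {golf}) = ∅, so x is NOT a limit point.
  x = hotel: opens ∋ x are {golf, hotel, india}; each meets A ∖ {hotel}, so x IS a limit point.
  x = india: open {golf, india} ∋ x has {golf, india} ∩ (A ∖ {india}) = ∅, so x is NOT a limit point.
Collecting: A' = {hotel}.


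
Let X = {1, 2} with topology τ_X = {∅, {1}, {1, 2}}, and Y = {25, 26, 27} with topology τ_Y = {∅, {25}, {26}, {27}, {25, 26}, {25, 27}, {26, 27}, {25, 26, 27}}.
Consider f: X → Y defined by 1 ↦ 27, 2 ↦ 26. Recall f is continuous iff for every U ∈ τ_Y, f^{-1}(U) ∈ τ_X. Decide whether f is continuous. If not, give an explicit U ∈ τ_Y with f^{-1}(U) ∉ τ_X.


f is NOT continuous.

Compute f^{-1}(U) for each U ∈ τ_Y:
  U = ∅: f^{-1}(U) = ∅ ∈ τ_X ✓.
  U = {25}: f^{-1}(U) = ∅ ∈ τ_X ✓.
  U = {26}: f^{-1}(U) = {2} ∉ τ_X ✗.
  U = {27}: f^{-1}(U) = {1} ∈ τ_X ✓.
  U = {25, 26}: f^{-1}(U) = {2} ∉ τ_X ✗.
  U = {25, 27}: f^{-1}(U) = {1} ∈ τ_X ✓.
  U = {26, 27}: f^{-1}(U) = {1, 2} ∈ τ_X ✓.
  U = {25, 26, 27}: f^{-1}(U) = {1, 2} ∈ τ_X ✓.
Found U = {26} with f^{-1}(U) = {2} not in τ_X. Therefore f is NOT continuous.


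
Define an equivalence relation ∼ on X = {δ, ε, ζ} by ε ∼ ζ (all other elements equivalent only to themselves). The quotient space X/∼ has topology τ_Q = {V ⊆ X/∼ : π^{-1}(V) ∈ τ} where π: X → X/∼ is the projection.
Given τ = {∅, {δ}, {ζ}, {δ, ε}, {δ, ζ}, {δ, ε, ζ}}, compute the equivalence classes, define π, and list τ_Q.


X/∼ = {[δ], [ε=ζ]}; |τ_Q| = 3.

Equivalence classes: [δ], [ε=ζ].
Quotient map π: X → X/∼ sends δ ↦ [δ], ε ↦ [ε=ζ], ζ ↦ [ε=ζ].
For each subset V ⊆ X/∼, compute π^{-1}(V) ⊆ X and check whether π^{-1}(V) ∈ τ. V is open in τ_Q iff π^{-1}(V) ∈ τ.
  V = {}: π^{-1}(V) = ∅ ∈ τ ✓.
  V = {[δ]}: π^{-1}(V) = {δ} ∈ τ ✓.
  V = {[ε=ζ]}: π^{-1}(V) = {ε, ζ} ∉ τ ✗.
  V = {[δ], [ε=ζ]}: π^{-1}(V) = {δ, ε, ζ} ∈ τ ✓.
Open sets in the quotient: τ_Q = {{}, {[δ]}, {[δ], [ε=ζ]}} (3 elements).


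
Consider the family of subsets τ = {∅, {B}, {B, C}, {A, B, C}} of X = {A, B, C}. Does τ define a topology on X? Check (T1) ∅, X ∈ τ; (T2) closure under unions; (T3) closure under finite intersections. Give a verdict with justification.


τ IS a topology on X.

Axiom (T1): ∅ ∈ τ? Yes; X ∈ τ? Yes.
Axiom (T2/T3): check pairwise unions and intersections of members of τ.
All pairwise intersections and unions checked — each lies in τ. Therefore τ satisfies (T1), (T2), (T3): it IS a topology on X.


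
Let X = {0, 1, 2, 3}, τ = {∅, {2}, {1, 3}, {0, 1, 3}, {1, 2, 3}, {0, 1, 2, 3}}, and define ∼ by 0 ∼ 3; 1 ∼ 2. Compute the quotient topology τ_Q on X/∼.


X/∼ = {[0=3], [1=2]}; |τ_Q| = 2.

Equivalence classes: [0=3], [1=2].
Quotient map π: X → X/∼ sends 0 ↦ [0=3], 1 ↦ [1=2], 2 ↦ [1=2], 3 ↦ [0=3].
For each subset V ⊆ X/∼, compute π^{-1}(V) ⊆ X and check whether π^{-1}(V) ∈ τ. V is open in τ_Q iff π^{-1}(V) ∈ τ.
  V = {}: π^{-1}(V) = ∅ ∈ τ ✓.
  V = {[0=3]}: π^{-1}(V) = {0, 3} ∉ τ ✗.
  V = {[1=2]}: π^{-1}(V) = {1, 2} ∉ τ ✗.
  V = {[0=3], [1=2]}: π^{-1}(V) = {0, 1, 2, 3} ∈ τ ✓.
Open sets in the quotient: τ_Q = {{}, {[0=3], [1=2]}} (2 elements).


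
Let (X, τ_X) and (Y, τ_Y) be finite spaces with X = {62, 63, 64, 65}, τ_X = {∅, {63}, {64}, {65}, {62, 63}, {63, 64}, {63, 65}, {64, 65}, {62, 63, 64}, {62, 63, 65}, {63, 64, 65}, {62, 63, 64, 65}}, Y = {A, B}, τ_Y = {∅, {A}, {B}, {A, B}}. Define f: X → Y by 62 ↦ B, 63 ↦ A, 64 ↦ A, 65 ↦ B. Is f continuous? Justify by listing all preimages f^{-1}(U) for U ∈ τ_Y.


f is NOT continuous.

Compute f^{-1}(U) for each U ∈ τ_Y:
  U = ∅: f^{-1}(U) = ∅ ∈ τ_X ✓.
  U = {A}: f^{-1}(U) = {63, 64} ∈ τ_X ✓.
  U = {B}: f^{-1}(U) = {62, 65} ∉ τ_X ✗.
  U = {A, B}: f^{-1}(U) = {62, 63, 64, 65} ∈ τ_X ✓.
Found U = {B} with f^{-1}(U) = {62, 65} not in τ_X. Therefore f is NOT continuous.


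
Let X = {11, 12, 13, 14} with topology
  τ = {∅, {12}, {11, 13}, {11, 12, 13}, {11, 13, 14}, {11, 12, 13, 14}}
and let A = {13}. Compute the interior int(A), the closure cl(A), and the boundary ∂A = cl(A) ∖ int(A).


int(A) = ∅, cl(A) = {11, 13, 14}, ∂A = {11, 13, 14}.

Closed sets in (X, τ) are complements of opens:
  closed(X, τ) = {∅, {12}, {14}, {12, 14}, {11, 13, 14}, {11, 12, 13, 14}}.
int(A) = ⋃ {U ∈ τ : U ⊆ A}. Opens contained in A: ∅.
Taking the union of these: int(A) = ∅.
cl(A) = ⋂ {C closed : A ⊆ C}. Closed sets containing A: {11, 13, 14}, {11, 12, 13, 14}.
Intersecting these: cl(A) = {11, 13, 14}.
∂A = cl(A) ∖ int(A) = {11, 13, 14} ∖ ∅ = {11, 13, 14}.


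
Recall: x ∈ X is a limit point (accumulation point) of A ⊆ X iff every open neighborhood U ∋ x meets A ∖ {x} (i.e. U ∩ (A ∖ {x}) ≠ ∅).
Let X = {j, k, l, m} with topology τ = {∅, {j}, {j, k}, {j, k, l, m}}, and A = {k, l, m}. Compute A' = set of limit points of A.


A' = {l, m}

For each x ∈ X, list the open sets U ∈ τ with x ∈ U, then check whether U ∩ (A ∖ {x}) ≠ ∅ for every such U.
  x = j: open {j} ∋ x has {j} ∩ (A ∖ {j}) = ∅, so x is NOT a limit point.
  x = k: open {j, k} ∋ x has {j, k} ∩ (A ∖ {k}) = ∅, so x is NOT a limit point.
  x = l: opens ∋ x are {j, k, l, m}; each meets A ∖ {l}, so x IS a limit point.
  x = m: opens ∋ x are {j, k, l, m}; each meets A ∖ {m}, so x IS a limit point.
Collecting: A' = {l, m}.


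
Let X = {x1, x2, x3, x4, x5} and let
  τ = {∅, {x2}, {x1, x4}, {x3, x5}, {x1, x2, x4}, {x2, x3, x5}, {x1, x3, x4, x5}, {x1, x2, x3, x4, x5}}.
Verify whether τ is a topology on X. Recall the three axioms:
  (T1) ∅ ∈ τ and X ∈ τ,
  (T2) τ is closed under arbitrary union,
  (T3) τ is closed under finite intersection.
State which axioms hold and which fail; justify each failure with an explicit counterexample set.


τ IS a topology on X.

Axiom (T1): ∅ ∈ τ? Yes; X ∈ τ? Yes.
Axiom (T2/T3): check pairwise unions and intersections of members of τ.
All pairwise intersections and unions checked — each lies in τ. Therefore τ satisfies (T1), (T2), (T3): it IS a topology on X.


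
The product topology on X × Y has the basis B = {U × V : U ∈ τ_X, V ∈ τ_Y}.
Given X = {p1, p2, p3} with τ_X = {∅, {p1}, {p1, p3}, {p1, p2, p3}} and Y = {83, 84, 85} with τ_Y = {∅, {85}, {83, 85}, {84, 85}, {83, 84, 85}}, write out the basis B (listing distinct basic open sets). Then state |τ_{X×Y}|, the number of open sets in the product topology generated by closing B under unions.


Basis B = {∅ × ∅, {p1} × {85}, {p1} × {83, 85}, {p1} × {84, 85}, {p1, p3} × {85}, {p1} × {83, 84, 85}, {p1, p2, p3} × {85}, {p1, p3} × {83, 85}, {p1, p3} × {84, 85}, {p1, p3} × {83, 84, 85}, {p1, p2, p3} × {83, 85}, {p1, p2, p3} × {84, 85}, {p1, p2, p3} × {83, 84, 85}}; |τ_{X×Y}| = 30.

Enumerate products U × V with U ∈ τ_X, V ∈ τ_Y (deduplicated):
  ∅ × ∅ = {} (∅)
  {p1} × {85} = {(p1,85)}
  {p1} × {83, 85} = {(p1,83), (p1,85)}
  {p1} × {84, 85} = {(p1,84), (p1,85)}
  {p1, p3} × {85} = {(p1,85), (p3,85)}
  {p1} × {83, 84, 85} = {(p1,83), (p1,84), (p1,85)}
  {p1, p2, p3} × {85} = {(p1,85), (p2,85), (p3,85)}
  {p1, p3} × {83, 85} = {(p1,83), (p1,85), (p3,83), (p3,85)}
  {p1, p3} × {84, 85} = {(p1,84), (p1,85), (p3,84), (p3,85)}
  {p1, p3} × {83, 84, 85} = {(p1,83), (p1,84), (p1,85), (p3,83), (p3,84), (p3,85)}
  {p1, p2, p3} × {83, 85} = {(p1,83), (p1,85), (p2,83), (p2,85), (p3,83), (p3,85)}
  {p1, p2, p3} × {84, 85} = {(p1,84), (p1,85), (p2,84), (p2,85), (p3,84), (p3,85)}
  {p1, p2, p3} × {83, 84, 85} = {(p1,83), (p1,84), (p1,85), (p2,83), (p2,84), (p2,85), (p3,83), (p3,84), (p3,85)}
These 13 distinct sets form the basis B.
Close under arbitrary unions to get τ_{X×Y}; counting gives |τ_{X×Y}| = 30.


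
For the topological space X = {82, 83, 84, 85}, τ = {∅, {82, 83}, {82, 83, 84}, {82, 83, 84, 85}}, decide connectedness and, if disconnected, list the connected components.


(X, τ) is connected.

Find clopen sets (U ∈ τ with X ∖ U ∈ τ):
  U = ∅, X ∖ U = {82, 83, 84, 85} — both open, so U is clopen.
  U = {82, 83, 84, 85}, X ∖ U = ∅ — both open, so U is clopen.
Only trivial clopens (∅ and X) exist, so (X, τ) is connected.
Compute connected components by grouping points that agree on all clopens:
  component: {82, 83, 84, 85}


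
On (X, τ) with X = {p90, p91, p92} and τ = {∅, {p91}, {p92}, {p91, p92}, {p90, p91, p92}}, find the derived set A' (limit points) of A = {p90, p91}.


A' = {p90}

For each x ∈ X, list the open sets U ∈ τ with x ∈ U, then check whether U ∩ (A ∖ {x}) ≠ ∅ for every such U.
  x = p90: opens ∋ x are {p90, p91, p92}; each meets A ∖ {p90}, so x IS a limit point.
  x = p91: open {p91} ∋ x has {p91} ∩ (A ∖ {p91}) = ∅, so x is NOT a limit point.
  x = p92: open {p92} ∋ x has {p92} ∩ (A ∖ {p92}) = ∅, so x is NOT a limit point.
Collecting: A' = {p90}.


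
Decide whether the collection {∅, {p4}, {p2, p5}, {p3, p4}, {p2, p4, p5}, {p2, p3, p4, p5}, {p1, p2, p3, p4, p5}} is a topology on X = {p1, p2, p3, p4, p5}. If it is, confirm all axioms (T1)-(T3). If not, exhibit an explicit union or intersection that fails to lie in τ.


τ IS a topology on X.

Axiom (T1): ∅ ∈ τ? Yes; X ∈ τ? Yes.
Axiom (T2/T3): check pairwise unions and intersections of members of τ.
All pairwise intersections and unions checked — each lies in τ. Therefore τ satisfies (T1), (T2), (T3): it IS a topology on X.


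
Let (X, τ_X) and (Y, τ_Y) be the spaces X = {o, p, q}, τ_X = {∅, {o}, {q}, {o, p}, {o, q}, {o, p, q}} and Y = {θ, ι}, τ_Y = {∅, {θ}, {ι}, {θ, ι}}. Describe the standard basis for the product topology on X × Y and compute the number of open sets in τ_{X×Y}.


Basis B = {∅ × ∅, {o} × {θ}, {o} × {ι}, {q} × {θ}, {q} × {ι}, {o} × {θ, ι}, {o, p} × {θ}, {o, q} × {θ}, {o, p} × {ι}, {o, q} × {ι}, {q} × {θ, ι}, {o, p, q} × {θ}, {o, p, q} × {ι}, {o, p} × {θ, ι}, {o, q} × {θ, ι}, {o, p, q} × {θ, ι}}; |τ_{X×Y}| = 36.

Enumerate products U × V with U ∈ τ_X, V ∈ τ_Y (deduplicated):
  ∅ × ∅ = {} (∅)
  {o} × {θ} = {(o,θ)}
  {o} × {ι} = {(o,ι)}
  {q} × {θ} = {(q,θ)}
  {q} × {ι} = {(q,ι)}
  {o} × {θ, ι} = {(o,θ), (o,ι)}
  {o, p} × {θ} = {(o,θ), (p,θ)}
  {o, q} × {θ} = {(o,θ), (q,θ)}
  {o, p} × {ι} = {(o,ι), (p,ι)}
  {o, q} × {ι} = {(o,ι), (q,ι)}
  {q} × {θ, ι} = {(q,θ), (q,ι)}
  {o, p, q} × {θ} = {(o,θ), (p,θ), (q,θ)}
  {o, p, q} × {ι} = {(o,ι), (p,ι), (q,ι)}
  {o, p} × {θ, ι} = {(o,θ), (o,ι), (p,θ), (p,ι)}
  {o, q} × {θ, ι} = {(o,θ), (o,ι), (q,θ), (q,ι)}
  {o, p, q} × {θ, ι} = {(o,θ), (o,ι), (p,θ), (p,ι), (q,θ), (q,ι)}
These 16 distinct sets form the basis B.
Close under arbitrary unions to get τ_{X×Y}; counting gives |τ_{X×Y}| = 36.


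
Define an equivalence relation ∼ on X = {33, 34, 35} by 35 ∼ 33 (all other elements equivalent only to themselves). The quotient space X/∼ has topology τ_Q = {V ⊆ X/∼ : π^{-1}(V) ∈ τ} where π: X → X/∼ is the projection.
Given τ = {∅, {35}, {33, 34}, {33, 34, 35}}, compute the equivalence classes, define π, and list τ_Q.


X/∼ = {[33=35], [34]}; |τ_Q| = 2.

Equivalence classes: [33=35], [34].
Quotient map π: X → X/∼ sends 33 ↦ [33=35], 34 ↦ [34], 35 ↦ [33=35].
For each subset V ⊆ X/∼, compute π^{-1}(V) ⊆ X and check whether π^{-1}(V) ∈ τ. V is open in τ_Q iff π^{-1}(V) ∈ τ.
  V = {}: π^{-1}(V) = ∅ ∈ τ ✓.
  V = {[33=35]}: π^{-1}(V) = {33, 35} ∉ τ ✗.
  V = {[34]}: π^{-1}(V) = {34} ∉ τ ✗.
  V = {[33=35], [34]}: π^{-1}(V) = {33, 34, 35} ∈ τ ✓.
Open sets in the quotient: τ_Q = {{}, {[33=35], [34]}} (2 elements).


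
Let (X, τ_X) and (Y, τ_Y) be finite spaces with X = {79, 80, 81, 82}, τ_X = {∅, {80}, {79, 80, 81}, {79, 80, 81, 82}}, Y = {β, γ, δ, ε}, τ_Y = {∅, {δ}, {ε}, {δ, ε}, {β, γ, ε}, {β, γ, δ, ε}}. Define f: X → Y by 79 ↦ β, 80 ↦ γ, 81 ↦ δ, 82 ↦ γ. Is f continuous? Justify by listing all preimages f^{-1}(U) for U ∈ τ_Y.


f is NOT continuous.

Compute f^{-1}(U) for each U ∈ τ_Y:
  U = ∅: f^{-1}(U) = ∅ ∈ τ_X ✓.
  U = {δ}: f^{-1}(U) = {81} ∉ τ_X ✗.
  U = {ε}: f^{-1}(U) = ∅ ∈ τ_X ✓.
  U = {δ, ε}: f^{-1}(U) = {81} ∉ τ_X ✗.
  U = {β, γ, ε}: f^{-1}(U) = {79, 80, 82} ∉ τ_X ✗.
  U = {β, γ, δ, ε}: f^{-1}(U) = {79, 80, 81, 82} ∈ τ_X ✓.
Found U = {δ} with f^{-1}(U) = {81} not in τ_X. Therefore f is NOT continuous.


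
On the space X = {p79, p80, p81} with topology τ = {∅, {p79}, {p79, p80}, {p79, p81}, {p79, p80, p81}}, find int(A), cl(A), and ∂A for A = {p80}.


int(A) = ∅, cl(A) = {p80}, ∂A = {p80}.

Closed sets in (X, τ) are complements of opens:
  closed(X, τ) = {∅, {p80}, {p81}, {p80, p81}, {p79, p80, p81}}.
int(A) = ⋃ {U ∈ τ : U ⊆ A}. Opens contained in A: ∅.
Taking the union of these: int(A) = ∅.
cl(A) = ⋂ {C closed : A ⊆ C}. Closed sets containing A: {p80}, {p80, p81}, {p79, p80, p81}.
Intersecting these: cl(A) = {p80}.
∂A = cl(A) ∖ int(A) = {p80} ∖ ∅ = {p80}.


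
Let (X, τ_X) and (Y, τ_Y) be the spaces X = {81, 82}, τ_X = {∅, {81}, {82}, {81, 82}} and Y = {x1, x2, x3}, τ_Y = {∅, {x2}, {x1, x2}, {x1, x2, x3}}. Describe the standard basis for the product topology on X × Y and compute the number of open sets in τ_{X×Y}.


Basis B = {∅ × ∅, {81} × {x2}, {82} × {x2}, {81} × {x1, x2}, {81, 82} × {x2}, {82} × {x1, x2}, {81} × {x1, x2, x3}, {82} × {x1, x2, x3}, {81, 82} × {x1, x2}, {81, 82} × {x1, x2, x3}}; |τ_{X×Y}| = 16.

Enumerate products U × V with U ∈ τ_X, V ∈ τ_Y (deduplicated):
  ∅ × ∅ = {} (∅)
  {81} × {x2} = {(81,x2)}
  {82} × {x2} = {(82,x2)}
  {81} × {x1, x2} = {(81,x1), (81,x2)}
  {81, 82} × {x2} = {(81,x2), (82,x2)}
  {82} × {x1, x2} = {(82,x1), (82,x2)}
  {81} × {x1, x2, x3} = {(81,x1), (81,x2), (81,x3)}
  {82} × {x1, x2, x3} = {(82,x1), (82,x2), (82,x3)}
  {81, 82} × {x1, x2} = {(81,x1), (81,x2), (82,x1), (82,x2)}
  {81, 82} × {x1, x2, x3} = {(81,x1), (81,x2), (81,x3), (82,x1), (82,x2), (82,x3)}
These 10 distinct sets form the basis B.
Close under arbitrary unions to get τ_{X×Y}; counting gives |τ_{X×Y}| = 16.


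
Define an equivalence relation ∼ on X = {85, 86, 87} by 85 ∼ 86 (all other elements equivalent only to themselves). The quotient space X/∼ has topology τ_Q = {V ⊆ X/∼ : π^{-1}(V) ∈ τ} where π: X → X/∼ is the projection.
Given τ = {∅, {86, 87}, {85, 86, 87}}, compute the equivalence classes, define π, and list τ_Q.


X/∼ = {[85=86], [87]}; |τ_Q| = 2.

Equivalence classes: [85=86], [87].
Quotient map π: X → X/∼ sends 85 ↦ [85=86], 86 ↦ [85=86], 87 ↦ [87].
For each subset V ⊆ X/∼, compute π^{-1}(V) ⊆ X and check whether π^{-1}(V) ∈ τ. V is open in τ_Q iff π^{-1}(V) ∈ τ.
  V = {}: π^{-1}(V) = ∅ ∈ τ ✓.
  V = {[85=86]}: π^{-1}(V) = {85, 86} ∉ τ ✗.
  V = {[87]}: π^{-1}(V) = {87} ∉ τ ✗.
  V = {[85=86], [87]}: π^{-1}(V) = {85, 86, 87} ∈ τ ✓.
Open sets in the quotient: τ_Q = {{}, {[85=86], [87]}} (2 elements).


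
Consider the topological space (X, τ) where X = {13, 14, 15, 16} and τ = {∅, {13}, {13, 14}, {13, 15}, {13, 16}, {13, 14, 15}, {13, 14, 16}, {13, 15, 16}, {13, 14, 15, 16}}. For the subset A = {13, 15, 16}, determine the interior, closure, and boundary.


int(A) = {13, 15, 16}, cl(A) = {13, 14, 15, 16}, ∂A = {14}.

Closed sets in (X, τ) are complements of opens:
  closed(X, τ) = {∅, {14}, {15}, {16}, {14, 15}, {14, 16}, {15, 16}, {14, 15, 16}, {13, 14, 15, 16}}.
int(A) = ⋃ {U ∈ τ : U ⊆ A}. Opens contained in A: ∅, {13}, {13, 15}, {13, 16}, {13, 15, 16}.
Taking the union of these: int(A) = {13, 15, 16}.
cl(A) = ⋂ {C closed : A ⊆ C}. Closed sets containing A: {13, 14, 15, 16}.
Intersecting these: cl(A) = {13, 14, 15, 16}.
∂A = cl(A) ∖ int(A) = {13, 14, 15, 16} ∖ {13, 15, 16} = {14}.


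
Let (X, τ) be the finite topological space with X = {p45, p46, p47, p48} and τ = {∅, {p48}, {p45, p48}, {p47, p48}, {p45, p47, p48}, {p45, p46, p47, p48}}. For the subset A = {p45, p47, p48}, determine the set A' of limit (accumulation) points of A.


A' = {p45, p46, p47}

For each x ∈ X, list the open sets U ∈ τ with x ∈ U, then check whether U ∩ (A ∖ {x}) ≠ ∅ for every such U.
  x = p45: opens ∋ x are {p45, p48}, {p45, p47, p48}, {p45, p46, p47, p48}; each meets A ∖ {p45}, so x IS a limit point.
  x = p46: opens ∋ x are {p45, p46, p47, p48}; each meets A ∖ {p46}, so x IS a limit point.
  x = p47: opens ∋ x are {p47, p48}, {p45, p47, p48}, {p45, p46, p47, p48}; each meets A ∖ {p47}, so x IS a limit point.
  x = p48: open {p48} ∋ x has {p48} ∩ (A ∖ {p48}) = ∅, so x is NOT a limit point.
Collecting: A' = {p45, p46, p47}.


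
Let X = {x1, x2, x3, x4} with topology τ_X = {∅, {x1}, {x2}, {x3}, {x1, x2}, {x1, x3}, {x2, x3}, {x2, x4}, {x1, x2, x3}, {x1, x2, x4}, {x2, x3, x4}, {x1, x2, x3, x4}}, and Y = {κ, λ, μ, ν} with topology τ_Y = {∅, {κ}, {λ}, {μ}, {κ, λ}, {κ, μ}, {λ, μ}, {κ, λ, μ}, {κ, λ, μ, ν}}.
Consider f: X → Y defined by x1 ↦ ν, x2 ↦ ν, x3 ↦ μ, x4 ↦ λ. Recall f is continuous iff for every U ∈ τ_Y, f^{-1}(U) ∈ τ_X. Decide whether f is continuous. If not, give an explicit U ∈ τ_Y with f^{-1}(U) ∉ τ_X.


f is NOT continuous.

Compute f^{-1}(U) for each U ∈ τ_Y:
  U = ∅: f^{-1}(U) = ∅ ∈ τ_X ✓.
  U = {κ}: f^{-1}(U) = ∅ ∈ τ_X ✓.
  U = {λ}: f^{-1}(U) = {x4} ∉ τ_X ✗.
  U = {μ}: f^{-1}(U) = {x3} ∈ τ_X ✓.
  U = {κ, λ}: f^{-1}(U) = {x4} ∉ τ_X ✗.
  U = {κ, μ}: f^{-1}(U) = {x3} ∈ τ_X ✓.
  U = {λ, μ}: f^{-1}(U) = {x3, x4} ∉ τ_X ✗.
  U = {κ, λ, μ}: f^{-1}(U) = {x3, x4} ∉ τ_X ✗.
  U = {κ, λ, μ, ν}: f^{-1}(U) = {x1, x2, x3, x4} ∈ τ_X ✓.
Found U = {λ} with f^{-1}(U) = {x4} not in τ_X. Therefore f is NOT continuous.


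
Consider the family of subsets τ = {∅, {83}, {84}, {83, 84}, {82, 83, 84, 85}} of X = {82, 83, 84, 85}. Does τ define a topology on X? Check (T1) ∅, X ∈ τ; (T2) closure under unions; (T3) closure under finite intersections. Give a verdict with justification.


τ IS a topology on X.

Axiom (T1): ∅ ∈ τ? Yes; X ∈ τ? Yes.
Axiom (T2/T3): check pairwise unions and intersections of members of τ.
All pairwise intersections and unions checked — each lies in τ. Therefore τ satisfies (T1), (T2), (T3): it IS a topology on X.


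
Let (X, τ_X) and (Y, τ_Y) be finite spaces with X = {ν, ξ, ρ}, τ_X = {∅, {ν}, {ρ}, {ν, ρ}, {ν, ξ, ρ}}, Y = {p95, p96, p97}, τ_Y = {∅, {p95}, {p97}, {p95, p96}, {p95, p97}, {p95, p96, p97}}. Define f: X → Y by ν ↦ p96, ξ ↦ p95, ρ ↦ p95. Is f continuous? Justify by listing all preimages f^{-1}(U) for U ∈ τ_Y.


f is NOT continuous.

Compute f^{-1}(U) for each U ∈ τ_Y:
  U = ∅: f^{-1}(U) = ∅ ∈ τ_X ✓.
  U = {p95}: f^{-1}(U) = {ξ, ρ} ∉ τ_X ✗.
  U = {p97}: f^{-1}(U) = ∅ ∈ τ_X ✓.
  U = {p95, p96}: f^{-1}(U) = {ν, ξ, ρ} ∈ τ_X ✓.
  U = {p95, p97}: f^{-1}(U) = {ξ, ρ} ∉ τ_X ✗.
  U = {p95, p96, p97}: f^{-1}(U) = {ν, ξ, ρ} ∈ τ_X ✓.
Found U = {p95} with f^{-1}(U) = {ξ, ρ} not in τ_X. Therefore f is NOT continuous.


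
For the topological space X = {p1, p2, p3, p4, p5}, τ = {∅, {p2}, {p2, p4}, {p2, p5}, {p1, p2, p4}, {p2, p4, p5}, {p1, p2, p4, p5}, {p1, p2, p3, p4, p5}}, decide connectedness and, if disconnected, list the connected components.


(X, τ) is connected.

Find clopen sets (U ∈ τ with X ∖ U ∈ τ):
  U = ∅, X ∖ U = {p1, p2, p3, p4, p5} — both open, so U is clopen.
  U = {p1, p2, p3, p4, p5}, X ∖ U = ∅ — both open, so U is clopen.
Only trivial clopens (∅ and X) exist, so (X, τ) is connected.
Compute connected components by grouping points that agree on all clopens:
  component: {p1, p2, p3, p4, p5}
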